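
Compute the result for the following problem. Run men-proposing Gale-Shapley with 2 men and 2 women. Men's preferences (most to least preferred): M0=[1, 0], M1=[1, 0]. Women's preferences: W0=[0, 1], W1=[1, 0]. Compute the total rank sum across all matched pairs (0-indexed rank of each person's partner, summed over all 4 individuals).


Step 1: Run Gale-Shapley (men propose, women hold best offer):
  M0 proposes to W1; she accepts
  M1 proposes to W1; she switches from M0
  M0 proposes to W0; she accepts
Step 2: Final matching: W0-M0, W1-M1
Step 3: 0-indexed ranks (man's rank of his match, then woman's): 1 + 0 + 0 + 0
Step 4: Total rank sum = 1

1


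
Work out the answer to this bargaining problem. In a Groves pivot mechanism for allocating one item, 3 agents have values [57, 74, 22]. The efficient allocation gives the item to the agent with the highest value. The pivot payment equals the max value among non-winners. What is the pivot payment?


Step 1: The efficient winner is agent 1 with value 74
Step 2: Other agents' values: [57, 22]
Step 3: Pivot payment = max(others) = 57
Step 4: The winner pays 57

57


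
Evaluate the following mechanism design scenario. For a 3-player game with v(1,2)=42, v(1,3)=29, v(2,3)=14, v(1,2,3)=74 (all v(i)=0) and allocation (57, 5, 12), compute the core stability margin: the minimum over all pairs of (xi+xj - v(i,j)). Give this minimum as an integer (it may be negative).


Step 1: Slack for coalition (1,2): x1+x2 - v12 = 62 - 42 = 20
Step 2: Slack for coalition (1,3): x1+x3 - v13 = 69 - 29 = 40
Step 3: Slack for coalition (2,3): x2+x3 - v23 = 17 - 14 = 3
Step 4: Minimum slack = min(20, 40, 3) = 3, attained by (2,3); no pair can gain by deviating, so the allocation is in the core

3


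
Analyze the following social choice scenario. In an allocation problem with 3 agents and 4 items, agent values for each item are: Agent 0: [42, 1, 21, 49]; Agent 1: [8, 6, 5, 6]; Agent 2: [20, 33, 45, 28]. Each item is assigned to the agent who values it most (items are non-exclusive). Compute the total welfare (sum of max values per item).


Step 1: For each item, find the maximum value among all agents.
Step 2: Item 0 -> Agent 0 (value 42)
Step 3: Item 1 -> Agent 2 (value 33)
Step 4: Item 2 -> Agent 2 (value 45)
Step 5: Item 3 -> Agent 0 (value 49)
Step 6: Total welfare = 42 + 33 + 45 + 49 = 169

169


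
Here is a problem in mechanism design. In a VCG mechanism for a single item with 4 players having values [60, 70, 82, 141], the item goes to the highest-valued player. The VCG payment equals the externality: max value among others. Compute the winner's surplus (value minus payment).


Step 1: The winner is the agent with the highest value: agent 3 with value 141
Step 2: Values of other agents: [60, 70, 82]
Step 3: VCG payment = max of others' values = 82
Step 4: Surplus = 141 - 82 = 59

59


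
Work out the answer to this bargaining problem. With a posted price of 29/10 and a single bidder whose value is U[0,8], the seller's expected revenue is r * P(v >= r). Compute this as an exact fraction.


Step 1: Posted price r = 29/10, value support [0,8]
Step 2: P(v >= r) = (8 - 29/10)/8 = 51/80
Step 3: Expected revenue = r * P(v >= r) = 29/10 * 51/80
Step 4: Revenue = 1479/800

1479/800


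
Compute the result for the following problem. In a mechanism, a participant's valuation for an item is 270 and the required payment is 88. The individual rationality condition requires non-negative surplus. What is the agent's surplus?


Step 1: Surplus = value - payment = 270 - 88 = 182
Step 2: IR is satisfied (surplus >= 0)

182


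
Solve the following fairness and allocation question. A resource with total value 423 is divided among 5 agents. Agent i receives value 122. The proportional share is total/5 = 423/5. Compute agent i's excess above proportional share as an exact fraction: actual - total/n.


Step 1: Proportional share = 423/5
Step 2: Agent's actual allocation = 122
Step 3: Excess = 122 - 423/5 = 187/5

187/5


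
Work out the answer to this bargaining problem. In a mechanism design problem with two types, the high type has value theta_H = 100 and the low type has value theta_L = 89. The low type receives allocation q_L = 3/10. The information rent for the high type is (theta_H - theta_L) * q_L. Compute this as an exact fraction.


Step 1: theta_H - theta_L = 100 - 89 = 11
Step 2: Information rent = (theta_H - theta_L) * q_L
Step 3: = 11 * 3/10
Step 4: = 33/10

33/10


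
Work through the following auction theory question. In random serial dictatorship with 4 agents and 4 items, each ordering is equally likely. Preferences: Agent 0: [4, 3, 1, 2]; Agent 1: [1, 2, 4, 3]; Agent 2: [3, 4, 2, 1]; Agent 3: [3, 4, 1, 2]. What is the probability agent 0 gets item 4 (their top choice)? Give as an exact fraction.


Step 1: Agent 0 wants item 4
Step 2: There are 24 possible orderings of agents
Step 3: In 16 orderings, agent 0 gets item 4
Step 4: Probability = 16/24 = 2/3

2/3


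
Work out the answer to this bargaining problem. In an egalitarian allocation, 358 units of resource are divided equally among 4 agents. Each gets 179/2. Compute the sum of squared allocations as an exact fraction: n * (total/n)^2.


Step 1: Each agent's share = 358/4 = 179/2
Step 2: Square of each share = (179/2)^2 = 32041/4
Step 3: Sum of squares = 4 * 32041/4 = 32041

32041


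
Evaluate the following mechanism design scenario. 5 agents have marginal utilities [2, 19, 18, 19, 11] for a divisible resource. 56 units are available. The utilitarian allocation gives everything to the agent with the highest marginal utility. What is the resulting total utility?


Step 1: The marginal utilities are [2, 19, 18, 19, 11]
Step 2: The highest marginal utility is 19
Step 3: All 56 units go to that agent
Step 4: Total utility = 19 * 56 = 1064

1064


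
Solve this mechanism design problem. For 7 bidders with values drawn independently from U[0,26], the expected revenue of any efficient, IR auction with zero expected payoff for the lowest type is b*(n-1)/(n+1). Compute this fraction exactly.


Step 1: By Revenue Equivalence, expected revenue = b*(n-1)/(n+1)
Step 2: Substituting n = 7, b = 26
Step 3: Revenue = 26*(7-1)/(7+1) = 26*6/8
Step 4: Revenue = 156/8 = 39/2

39/2


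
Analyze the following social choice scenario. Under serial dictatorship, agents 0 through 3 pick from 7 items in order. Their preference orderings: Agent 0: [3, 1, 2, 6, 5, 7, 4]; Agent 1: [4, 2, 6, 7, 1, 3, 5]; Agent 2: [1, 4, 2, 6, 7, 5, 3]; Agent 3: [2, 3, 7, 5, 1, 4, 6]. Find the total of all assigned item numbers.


Step 1: Agent 0 picks item 3
Step 2: Agent 1 picks item 4
Step 3: Agent 2 picks item 1
Step 4: Agent 3 picks item 2
Step 5: Sum = 3 + 4 + 1 + 2 = 10

10


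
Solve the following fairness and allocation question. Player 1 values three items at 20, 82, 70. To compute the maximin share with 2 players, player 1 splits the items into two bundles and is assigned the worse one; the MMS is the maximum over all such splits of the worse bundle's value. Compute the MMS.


Step 1: Item values = 20, 82, 70
Step 2: Enumerate all 2-bundle partitions and take the smaller bundle:
  Partition 1: {20} vs {82,70} -> bundles 20, 152; min = 20
  Partition 2: {82} vs {20,70} -> bundles 82, 90; min = 82
  Partition 3: {70} vs {20,82} -> bundles 70, 102; min = 70
Step 3: MMS = max(20, 82, 70) = 82

82


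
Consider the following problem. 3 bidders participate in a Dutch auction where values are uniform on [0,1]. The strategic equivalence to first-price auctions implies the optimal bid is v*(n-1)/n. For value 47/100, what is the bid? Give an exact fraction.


Step 1: Dutch auctions are strategically equivalent to first-price auctions
Step 2: The equilibrium bid is b(v) = v*(n-1)/n
Step 3: b = 47/100 * 2/3
Step 4: b = 47/150

47/150


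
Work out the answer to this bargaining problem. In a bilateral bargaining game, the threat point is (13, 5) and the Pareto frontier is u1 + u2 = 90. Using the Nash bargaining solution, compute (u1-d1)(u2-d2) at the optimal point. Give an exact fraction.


Step 1: The Nash solution splits surplus symmetrically above the disagreement point
Step 2: u1 = (total + d1 - d2)/2 = (90 + 13 - 5)/2 = 49
Step 3: u2 = (total - d1 + d2)/2 = (90 - 13 + 5)/2 = 41
Step 4: Nash product = (49 - 13) * (41 - 5)
Step 5: = 36 * 36 = 1296

1296


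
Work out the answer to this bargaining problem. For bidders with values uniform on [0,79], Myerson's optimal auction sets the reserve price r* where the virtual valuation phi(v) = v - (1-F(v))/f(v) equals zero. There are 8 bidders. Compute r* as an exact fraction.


Step 1: For U[0,79], F(v) = v/79 and f(v) = 1/79
Step 2: phi(v) = v - (1 - v/79)/(1/79) = v - (79 - v) = 2v - 79
Step 3: Set phi(r*) = 0: 2r* - 79 = 0
Step 4: r* = 79/2 (the number of bidders n = 8 does not enter)

79/2


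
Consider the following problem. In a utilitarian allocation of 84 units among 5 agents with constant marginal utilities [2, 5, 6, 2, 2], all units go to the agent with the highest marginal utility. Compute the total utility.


Step 1: The marginal utilities are [2, 5, 6, 2, 2]
Step 2: The highest marginal utility is 6
Step 3: All 84 units go to that agent
Step 4: Total utility = 6 * 84 = 504

504


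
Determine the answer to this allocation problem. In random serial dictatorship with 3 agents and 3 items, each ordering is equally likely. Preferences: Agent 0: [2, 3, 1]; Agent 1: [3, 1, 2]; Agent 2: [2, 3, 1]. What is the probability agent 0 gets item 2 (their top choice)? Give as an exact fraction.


Step 1: Agent 0 wants item 2
Step 2: There are 6 possible orderings of agents
Step 3: In 3 orderings, agent 0 gets item 2
Step 4: Probability = 3/6 = 1/2

1/2


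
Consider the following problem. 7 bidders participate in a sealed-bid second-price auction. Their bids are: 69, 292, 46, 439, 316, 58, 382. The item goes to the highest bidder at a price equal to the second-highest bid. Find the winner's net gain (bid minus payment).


Step 1: Sort bids in descending order: 439, 382, 316, 292, 69, 58, 46
Step 2: The winning bid is the highest: 439
Step 3: The payment equals the second-highest bid: 382
Step 4: Surplus = winner's bid - payment = 439 - 382 = 57

57


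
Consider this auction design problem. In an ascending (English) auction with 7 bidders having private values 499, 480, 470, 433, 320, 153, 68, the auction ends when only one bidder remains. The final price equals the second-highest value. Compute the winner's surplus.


Step 1: Identify the highest value: 499
Step 2: Identify the second-highest value: 480
Step 3: The final price = second-highest value = 480
Step 4: Surplus = 499 - 480 = 19

19


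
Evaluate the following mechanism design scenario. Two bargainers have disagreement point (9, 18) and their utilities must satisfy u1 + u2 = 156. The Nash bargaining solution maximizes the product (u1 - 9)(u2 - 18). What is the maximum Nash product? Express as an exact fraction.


Step 1: The Nash solution splits surplus symmetrically above the disagreement point
Step 2: u1 = (total + d1 - d2)/2 = (156 + 9 - 18)/2 = 147/2
Step 3: u2 = (total - d1 + d2)/2 = (156 - 9 + 18)/2 = 165/2
Step 4: Nash product = (147/2 - 9) * (165/2 - 18)
Step 5: = 129/2 * 129/2 = 16641/4

16641/4


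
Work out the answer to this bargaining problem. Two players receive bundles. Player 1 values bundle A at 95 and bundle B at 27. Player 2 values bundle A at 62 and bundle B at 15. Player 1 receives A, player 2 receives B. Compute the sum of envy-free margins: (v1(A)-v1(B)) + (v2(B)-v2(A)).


Step 1: Player 1's margin = v1(A) - v1(B) = 95 - 27 = 68
Step 2: Player 2's margin = v2(B) - v2(A) = 15 - 62 = -47
Step 3: Total margin = 68 + -47 = 21

21


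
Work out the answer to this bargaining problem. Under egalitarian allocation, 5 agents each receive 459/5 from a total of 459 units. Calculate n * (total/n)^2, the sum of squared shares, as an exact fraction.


Step 1: Each agent's share = 459/5
Step 2: Square of each share = (459/5)^2 = 210681/25
Step 3: Sum of squares = 5 * 210681/25 = 210681/5

210681/5


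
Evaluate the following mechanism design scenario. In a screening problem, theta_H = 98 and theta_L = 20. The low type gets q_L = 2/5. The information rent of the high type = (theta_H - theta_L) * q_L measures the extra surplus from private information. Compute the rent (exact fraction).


Step 1: theta_H - theta_L = 98 - 20 = 78
Step 2: Information rent = (theta_H - theta_L) * q_L
Step 3: = 78 * 2/5
Step 4: = 156/5

156/5


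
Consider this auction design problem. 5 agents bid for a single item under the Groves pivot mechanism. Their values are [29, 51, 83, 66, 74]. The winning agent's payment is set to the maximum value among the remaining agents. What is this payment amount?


Step 1: The efficient winner is agent 2 with value 83
Step 2: Other agents' values: [29, 51, 66, 74]
Step 3: Pivot payment = max(others) = 74
Step 4: The winner pays 74

74


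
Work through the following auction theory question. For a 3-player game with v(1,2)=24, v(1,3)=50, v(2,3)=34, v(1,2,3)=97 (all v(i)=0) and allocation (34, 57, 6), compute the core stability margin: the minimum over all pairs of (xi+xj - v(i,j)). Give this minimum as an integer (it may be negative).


Step 1: Slack for coalition (1,2): x1+x2 - v12 = 91 - 24 = 67
Step 2: Slack for coalition (1,3): x1+x3 - v13 = 40 - 50 = -10
Step 3: Slack for coalition (2,3): x2+x3 - v23 = 63 - 34 = 29
Step 4: Minimum slack = min(67, -10, 29) = -10, attained by (1,3); coalition (1,3) can block (slack < 0), so the allocation is not in the core

-10


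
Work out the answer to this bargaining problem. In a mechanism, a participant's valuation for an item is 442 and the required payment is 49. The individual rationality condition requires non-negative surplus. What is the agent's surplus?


Step 1: Surplus = value - payment = 442 - 49 = 393
Step 2: IR is satisfied (surplus >= 0)

393


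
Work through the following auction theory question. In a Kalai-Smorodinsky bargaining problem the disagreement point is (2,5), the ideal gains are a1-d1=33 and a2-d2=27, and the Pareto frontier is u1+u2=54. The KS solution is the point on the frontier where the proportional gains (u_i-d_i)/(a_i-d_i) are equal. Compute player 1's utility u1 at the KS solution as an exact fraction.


Step 1: At the KS point, (u1-d1)/r1 = (u2-d2)/r2 = t and u1+u2 = 54
Step 2: u1 = d1 + r1*t and u2 = d2 + r2*t, so (d1 + r1*t) + (d2 + r2*t) = 54
Step 3: t = (54 - 2 - 5)/(33 + 27) = 47/60
Step 4: u1 = d1 + r1*t = 2 + 33 * 47/60 = 557/20
Step 5: (Check: u2 = d2 + r2*t = 523/20; u1+u2 = 557/20 + 523/20 = 54, on the frontier.)

557/20


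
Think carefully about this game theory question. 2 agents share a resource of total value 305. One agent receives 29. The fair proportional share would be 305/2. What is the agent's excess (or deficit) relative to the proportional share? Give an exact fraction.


Step 1: Proportional share = 305/2
Step 2: Agent's actual allocation = 29
Step 3: Excess = 29 - 305/2 = -247/2

-247/2


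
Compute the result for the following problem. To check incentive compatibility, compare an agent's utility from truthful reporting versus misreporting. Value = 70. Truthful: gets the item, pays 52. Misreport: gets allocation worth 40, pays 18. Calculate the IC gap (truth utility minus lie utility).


Step 1: U(truth) = value - payment = 70 - 52 = 18
Step 2: U(lie) = allocation - payment = 40 - 18 = 22
Step 3: IC gap = 18 - 22 = -4

-4


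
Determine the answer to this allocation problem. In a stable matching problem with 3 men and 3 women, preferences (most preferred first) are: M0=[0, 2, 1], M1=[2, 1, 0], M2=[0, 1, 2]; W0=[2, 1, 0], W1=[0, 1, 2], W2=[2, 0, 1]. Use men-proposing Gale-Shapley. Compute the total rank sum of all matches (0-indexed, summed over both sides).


Step 1: Run Gale-Shapley (men propose, women hold best offer):
  M0 proposes to W0; she accepts
  M1 proposes to W2; she accepts
  M2 proposes to W0; she switches from M0
  M0 proposes to W2; she switches from M1
  M1 proposes to W1; she accepts
Step 2: Final matching: W0-M2, W1-M1, W2-M0
Step 3: 0-indexed ranks (man's rank of his match, then woman's): 0 + 0 + 1 + 1 + 1 + 1
Step 4: Total rank sum = 4

4


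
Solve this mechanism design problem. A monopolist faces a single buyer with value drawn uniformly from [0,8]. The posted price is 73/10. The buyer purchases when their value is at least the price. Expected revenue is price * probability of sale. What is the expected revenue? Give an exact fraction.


Step 1: Posted price r = 73/10, value support [0,8]
Step 2: P(v >= r) = (8 - 73/10)/8 = 7/80
Step 3: Expected revenue = r * P(v >= r) = 73/10 * 7/80
Step 4: Revenue = 511/800

511/800


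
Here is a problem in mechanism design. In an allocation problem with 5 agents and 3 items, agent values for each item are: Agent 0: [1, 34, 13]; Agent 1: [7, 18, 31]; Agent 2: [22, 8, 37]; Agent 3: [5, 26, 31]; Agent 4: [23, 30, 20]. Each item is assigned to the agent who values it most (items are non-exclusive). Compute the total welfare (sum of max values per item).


Step 1: For each item, find the maximum value among all agents.
Step 2: Item 0 -> Agent 4 (value 23)
Step 3: Item 1 -> Agent 0 (value 34)
Step 4: Item 2 -> Agent 2 (value 37)
Step 5: Total welfare = 23 + 34 + 37 = 94

94


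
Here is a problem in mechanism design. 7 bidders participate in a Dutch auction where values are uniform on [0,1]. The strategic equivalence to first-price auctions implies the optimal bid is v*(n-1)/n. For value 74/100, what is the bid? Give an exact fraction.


Step 1: Dutch auctions are strategically equivalent to first-price auctions
Step 2: The equilibrium bid is b(v) = v*(n-1)/n
Step 3: b = 37/50 * 6/7
Step 4: b = 111/175

111/175


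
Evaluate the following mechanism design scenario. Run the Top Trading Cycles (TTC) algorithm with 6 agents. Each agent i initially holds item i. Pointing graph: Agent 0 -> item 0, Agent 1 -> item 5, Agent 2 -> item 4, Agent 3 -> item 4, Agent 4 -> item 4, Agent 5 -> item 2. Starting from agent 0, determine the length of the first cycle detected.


Step 1: Trace the pointer graph from agent 0: 0 -> 0
Step 2: A cycle is detected when we revisit agent 0
Step 3: The cycle is: 0 -> 0
Step 4: Cycle length = 1

1


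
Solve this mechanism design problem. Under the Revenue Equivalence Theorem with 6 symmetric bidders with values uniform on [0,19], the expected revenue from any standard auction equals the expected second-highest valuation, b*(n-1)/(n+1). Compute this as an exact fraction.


Step 1: By Revenue Equivalence, expected revenue = b*(n-1)/(n+1)
Step 2: Substituting n = 6, b = 19
Step 3: Revenue = 19*(6-1)/(6+1) = 19*5/7
Step 4: Revenue = 95/7

95/7


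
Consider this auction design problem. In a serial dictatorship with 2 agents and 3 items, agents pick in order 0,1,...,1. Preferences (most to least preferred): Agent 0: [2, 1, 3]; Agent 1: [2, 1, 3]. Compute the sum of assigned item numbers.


Step 1: Agent 0 picks item 2
Step 2: Agent 1 picks item 1
Step 3: Sum = 2 + 1 = 3

3


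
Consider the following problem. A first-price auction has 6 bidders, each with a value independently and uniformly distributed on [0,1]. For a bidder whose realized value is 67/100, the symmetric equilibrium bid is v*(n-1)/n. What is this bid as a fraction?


Step 1: The symmetric BNE bidding function is b(v) = v * (n-1) / n
Step 2: Substitute v = 67/100 and n = 6
Step 3: b = 67/100 * 5/6
Step 4: b = 67/120

67/120


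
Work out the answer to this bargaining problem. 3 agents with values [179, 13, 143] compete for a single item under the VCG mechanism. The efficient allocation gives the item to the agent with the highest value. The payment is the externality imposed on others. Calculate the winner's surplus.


Step 1: The winner is the agent with the highest value: agent 0 with value 179
Step 2: Values of other agents: [13, 143]
Step 3: VCG payment = max of others' values = 143
Step 4: Surplus = 179 - 143 = 36

36


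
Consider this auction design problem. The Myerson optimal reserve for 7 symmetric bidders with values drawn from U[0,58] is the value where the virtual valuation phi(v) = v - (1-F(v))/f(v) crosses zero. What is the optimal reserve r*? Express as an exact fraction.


Step 1: For U[0,58], F(v) = v/58 and f(v) = 1/58
Step 2: phi(v) = v - (1 - v/58)/(1/58) = v - (58 - v) = 2v - 58
Step 3: Set phi(r*) = 0: 2r* - 58 = 0
Step 4: r* = 58/2 = 29 (the number of bidders n = 7 does not enter)

29


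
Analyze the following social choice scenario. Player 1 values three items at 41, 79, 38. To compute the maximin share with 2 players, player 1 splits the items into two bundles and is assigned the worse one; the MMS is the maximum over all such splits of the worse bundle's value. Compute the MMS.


Step 1: Item values = 41, 79, 38
Step 2: Enumerate all 2-bundle partitions and take the smaller bundle:
  Partition 1: {41} vs {79,38} -> bundles 41, 117; min = 41
  Partition 2: {79} vs {41,38} -> bundles 79, 79; min = 79
  Partition 3: {38} vs {41,79} -> bundles 38, 120; min = 38
Step 3: MMS = max(41, 79, 38) = 79

79


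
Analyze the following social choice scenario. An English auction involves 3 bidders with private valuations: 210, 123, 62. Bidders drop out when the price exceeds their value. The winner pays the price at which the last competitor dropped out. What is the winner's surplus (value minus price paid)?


Step 1: Identify the highest value: 210
Step 2: Identify the second-highest value: 123
Step 3: The final price = second-highest value = 123
Step 4: Surplus = 210 - 123 = 87

87


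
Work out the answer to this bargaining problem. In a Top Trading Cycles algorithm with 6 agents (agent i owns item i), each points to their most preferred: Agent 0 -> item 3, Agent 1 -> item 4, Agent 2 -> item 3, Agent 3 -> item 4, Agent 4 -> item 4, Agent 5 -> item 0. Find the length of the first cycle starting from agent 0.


Step 1: Trace the pointer graph from agent 0: 0 -> 3 -> 4 -> 4
Step 2: A cycle is detected when we revisit agent 4
Step 3: The cycle is: 4 -> 4
Step 4: Cycle length = 1

1


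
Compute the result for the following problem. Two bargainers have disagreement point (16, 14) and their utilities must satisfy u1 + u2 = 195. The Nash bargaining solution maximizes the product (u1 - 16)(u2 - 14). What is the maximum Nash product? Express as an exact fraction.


Step 1: The Nash solution splits surplus symmetrically above the disagreement point
Step 2: u1 = (total + d1 - d2)/2 = (195 + 16 - 14)/2 = 197/2
Step 3: u2 = (total - d1 + d2)/2 = (195 - 16 + 14)/2 = 193/2
Step 4: Nash product = (197/2 - 16) * (193/2 - 14)
Step 5: = 165/2 * 165/2 = 27225/4

27225/4


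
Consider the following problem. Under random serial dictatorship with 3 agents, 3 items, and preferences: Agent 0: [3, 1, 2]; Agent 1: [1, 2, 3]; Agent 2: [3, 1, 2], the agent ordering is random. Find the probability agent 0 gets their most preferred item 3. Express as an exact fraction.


Step 1: Agent 0 wants item 3
Step 2: There are 6 possible orderings of agents
Step 3: In 3 orderings, agent 0 gets item 3
Step 4: Probability = 3/6 = 1/2

1/2


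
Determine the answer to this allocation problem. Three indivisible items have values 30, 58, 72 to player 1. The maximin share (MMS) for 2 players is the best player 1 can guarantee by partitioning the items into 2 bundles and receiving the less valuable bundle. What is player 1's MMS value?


Step 1: Item values = 30, 58, 72
Step 2: Enumerate all 2-bundle partitions and take the smaller bundle:
  Partition 1: {30} vs {58,72} -> bundles 30, 130; min = 30
  Partition 2: {58} vs {30,72} -> bundles 58, 102; min = 58
  Partition 3: {72} vs {30,58} -> bundles 72, 88; min = 72
Step 3: MMS = max(30, 58, 72) = 72

72


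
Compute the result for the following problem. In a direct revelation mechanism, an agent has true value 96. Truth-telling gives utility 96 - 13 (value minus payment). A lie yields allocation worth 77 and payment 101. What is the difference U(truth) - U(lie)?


Step 1: U(truth) = value - payment = 96 - 13 = 83
Step 2: U(lie) = allocation - payment = 77 - 101 = -24
Step 3: IC gap = 83 - (-24) = 107

107


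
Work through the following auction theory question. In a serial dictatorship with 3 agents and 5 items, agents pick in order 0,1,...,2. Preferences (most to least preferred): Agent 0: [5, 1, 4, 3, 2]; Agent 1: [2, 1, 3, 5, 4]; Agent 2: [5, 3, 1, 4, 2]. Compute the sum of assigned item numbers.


Step 1: Agent 0 picks item 5
Step 2: Agent 1 picks item 2
Step 3: Agent 2 picks item 3
Step 4: Sum = 5 + 2 + 3 = 10

10


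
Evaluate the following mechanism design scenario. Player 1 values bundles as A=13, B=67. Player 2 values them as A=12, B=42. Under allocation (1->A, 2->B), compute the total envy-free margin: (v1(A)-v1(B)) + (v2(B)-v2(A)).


Step 1: Player 1's margin = v1(A) - v1(B) = 13 - 67 = -54
Step 2: Player 2's margin = v2(B) - v2(A) = 42 - 12 = 30
Step 3: Total margin = -54 + 30 = -24

-24


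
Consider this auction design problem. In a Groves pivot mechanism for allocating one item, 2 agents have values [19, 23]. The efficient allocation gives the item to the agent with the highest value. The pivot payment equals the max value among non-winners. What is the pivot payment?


Step 1: The efficient winner is agent 1 with value 23
Step 2: Other agents' values: [19]
Step 3: Pivot payment = max(others) = 19
Step 4: The winner pays 19

19


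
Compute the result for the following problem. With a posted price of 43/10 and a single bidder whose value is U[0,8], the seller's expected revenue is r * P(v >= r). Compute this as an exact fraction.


Step 1: Posted price r = 43/10, value support [0,8]
Step 2: P(v >= r) = (8 - 43/10)/8 = 37/80
Step 3: Expected revenue = r * P(v >= r) = 43/10 * 37/80
Step 4: Revenue = 1591/800

1591/800


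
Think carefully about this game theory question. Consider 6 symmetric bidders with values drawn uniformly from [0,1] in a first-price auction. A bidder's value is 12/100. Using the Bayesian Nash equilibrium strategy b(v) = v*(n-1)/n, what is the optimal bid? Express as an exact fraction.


Step 1: The symmetric BNE bidding function is b(v) = v * (n-1) / n
Step 2: Substitute v = 3/25 and n = 6
Step 3: b = 3/25 * 5/6
Step 4: b = 1/10

1/10


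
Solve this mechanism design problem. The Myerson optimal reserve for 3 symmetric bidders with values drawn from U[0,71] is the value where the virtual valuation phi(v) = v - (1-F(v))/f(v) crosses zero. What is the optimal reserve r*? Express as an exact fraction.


Step 1: For U[0,71], F(v) = v/71 and f(v) = 1/71
Step 2: phi(v) = v - (1 - v/71)/(1/71) = v - (71 - v) = 2v - 71
Step 3: Set phi(r*) = 0: 2r* - 71 = 0
Step 4: r* = 71/2 (the number of bidders n = 3 does not enter)

71/2


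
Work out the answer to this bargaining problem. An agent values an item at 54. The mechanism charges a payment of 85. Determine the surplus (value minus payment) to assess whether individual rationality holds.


Step 1: Surplus = value - payment = 54 - 85 = -31
Step 2: IR is violated (surplus < 0)

-31


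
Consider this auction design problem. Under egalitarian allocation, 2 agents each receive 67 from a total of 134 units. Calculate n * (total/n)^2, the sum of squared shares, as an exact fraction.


Step 1: Each agent's share = 134/2 = 67
Step 2: Square of each share = (67)^2 = 4489
Step 3: Sum of squares = 2 * 4489 = 8978

8978


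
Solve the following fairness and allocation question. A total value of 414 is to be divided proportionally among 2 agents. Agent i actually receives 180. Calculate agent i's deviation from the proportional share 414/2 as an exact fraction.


Step 1: Proportional share = 414/2 = 207
Step 2: Agent's actual allocation = 180
Step 3: Excess = 180 - 207 = -27

-27


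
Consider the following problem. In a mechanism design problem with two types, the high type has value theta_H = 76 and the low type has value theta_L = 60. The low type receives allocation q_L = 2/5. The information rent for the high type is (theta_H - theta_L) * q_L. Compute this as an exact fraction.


Step 1: theta_H - theta_L = 76 - 60 = 16
Step 2: Information rent = (theta_H - theta_L) * q_L
Step 3: = 16 * 2/5
Step 4: = 32/5

32/5


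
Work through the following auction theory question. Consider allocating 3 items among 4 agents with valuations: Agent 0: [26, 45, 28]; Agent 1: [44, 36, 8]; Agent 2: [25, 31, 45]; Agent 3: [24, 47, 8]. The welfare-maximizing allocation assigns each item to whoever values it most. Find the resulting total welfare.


Step 1: For each item, find the maximum value among all agents.
Step 2: Item 0 -> Agent 1 (value 44)
Step 3: Item 1 -> Agent 3 (value 47)
Step 4: Item 2 -> Agent 2 (value 45)
Step 5: Total welfare = 44 + 47 + 45 = 136

136


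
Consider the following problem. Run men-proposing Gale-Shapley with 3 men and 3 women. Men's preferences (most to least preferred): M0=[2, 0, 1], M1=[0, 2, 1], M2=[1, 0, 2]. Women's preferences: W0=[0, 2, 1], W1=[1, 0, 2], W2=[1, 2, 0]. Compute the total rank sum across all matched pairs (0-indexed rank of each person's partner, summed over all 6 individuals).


Step 1: Run Gale-Shapley (men propose, women hold best offer):
  M0 proposes to W2; she accepts
  M1 proposes to W0; she accepts
  M2 proposes to W1; she accepts
Step 2: Final matching: W0-M1, W1-M2, W2-M0
Step 3: 0-indexed ranks (man's rank of his match, then woman's): 0 + 2 + 0 + 2 + 0 + 2
Step 4: Total rank sum = 6

6


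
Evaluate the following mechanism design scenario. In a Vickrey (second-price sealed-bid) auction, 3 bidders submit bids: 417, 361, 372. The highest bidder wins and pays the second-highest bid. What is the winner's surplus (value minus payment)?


Step 1: Sort bids in descending order: 417, 372, 361
Step 2: The winning bid is the highest: 417
Step 3: The payment equals the second-highest bid: 372
Step 4: Surplus = winner's bid - payment = 417 - 372 = 45

45


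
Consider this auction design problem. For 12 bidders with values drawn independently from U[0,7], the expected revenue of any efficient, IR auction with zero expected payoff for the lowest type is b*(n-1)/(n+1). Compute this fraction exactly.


Step 1: By Revenue Equivalence, expected revenue = b*(n-1)/(n+1)
Step 2: Substituting n = 12, b = 7
Step 3: Revenue = 7*(12-1)/(12+1) = 7*11/13
Step 4: Revenue = 77/13

77/13


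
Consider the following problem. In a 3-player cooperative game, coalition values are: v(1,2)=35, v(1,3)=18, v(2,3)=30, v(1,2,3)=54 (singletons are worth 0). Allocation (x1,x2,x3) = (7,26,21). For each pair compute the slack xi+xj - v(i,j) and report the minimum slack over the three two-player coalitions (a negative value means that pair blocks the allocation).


Step 1: Slack for coalition (1,2): x1+x2 - v12 = 33 - 35 = -2
Step 2: Slack for coalition (1,3): x1+x3 - v13 = 28 - 18 = 10
Step 3: Slack for coalition (2,3): x2+x3 - v23 = 47 - 30 = 17
Step 4: Minimum slack = min(-2, 10, 17) = -2, attained by (1,2); coalition (1,2) can block (slack < 0), so the allocation is not in the core

-2


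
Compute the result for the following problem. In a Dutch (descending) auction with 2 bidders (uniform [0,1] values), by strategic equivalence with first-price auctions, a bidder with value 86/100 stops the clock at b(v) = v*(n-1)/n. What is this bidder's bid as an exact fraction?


Step 1: Dutch auctions are strategically equivalent to first-price auctions
Step 2: The equilibrium bid is b(v) = v*(n-1)/n
Step 3: b = 43/50 * 1/2
Step 4: b = 43/100

43/100


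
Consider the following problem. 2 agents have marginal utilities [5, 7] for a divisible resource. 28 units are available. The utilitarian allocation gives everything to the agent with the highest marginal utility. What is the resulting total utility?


Step 1: The marginal utilities are [5, 7]
Step 2: The highest marginal utility is 7
Step 3: All 28 units go to that agent
Step 4: Total utility = 7 * 28 = 196

196


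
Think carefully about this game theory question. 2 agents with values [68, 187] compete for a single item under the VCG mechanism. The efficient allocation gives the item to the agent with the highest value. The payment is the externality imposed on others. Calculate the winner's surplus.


Step 1: The winner is the agent with the highest value: agent 1 with value 187
Step 2: Values of other agents: [68]
Step 3: VCG payment = max of others' values = 68
Step 4: Surplus = 187 - 68 = 119

119


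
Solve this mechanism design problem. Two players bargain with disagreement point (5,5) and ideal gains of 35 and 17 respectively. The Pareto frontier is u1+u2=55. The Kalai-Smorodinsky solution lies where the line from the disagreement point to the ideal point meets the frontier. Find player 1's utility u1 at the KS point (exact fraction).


Step 1: At the KS point, (u1-d1)/r1 = (u2-d2)/r2 = t and u1+u2 = 55
Step 2: u1 = d1 + r1*t and u2 = d2 + r2*t, so (d1 + r1*t) + (d2 + r2*t) = 55
Step 3: t = (55 - 5 - 5)/(35 + 17) = 45/52
Step 4: u1 = d1 + r1*t = 5 + 35 * 45/52 = 1835/52
Step 5: (Check: u2 = d2 + r2*t = 1025/52; u1+u2 = 1835/52 + 1025/52 = 55, on the frontier.)

1835/52


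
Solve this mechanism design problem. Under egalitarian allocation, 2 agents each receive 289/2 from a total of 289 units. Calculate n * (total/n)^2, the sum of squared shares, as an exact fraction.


Step 1: Each agent's share = 289/2
Step 2: Square of each share = (289/2)^2 = 83521/4
Step 3: Sum of squares = 2 * 83521/4 = 83521/2

83521/2


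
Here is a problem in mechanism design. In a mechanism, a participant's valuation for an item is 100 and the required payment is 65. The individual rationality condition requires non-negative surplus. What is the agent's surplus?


Step 1: Surplus = value - payment = 100 - 65 = 35
Step 2: IR is satisfied (surplus >= 0)

35


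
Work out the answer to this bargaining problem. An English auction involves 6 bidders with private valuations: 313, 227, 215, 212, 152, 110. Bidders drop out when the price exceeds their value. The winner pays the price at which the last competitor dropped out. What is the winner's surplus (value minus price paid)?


Step 1: Identify the highest value: 313
Step 2: Identify the second-highest value: 227
Step 3: The final price = second-highest value = 227
Step 4: Surplus = 313 - 227 = 86

86


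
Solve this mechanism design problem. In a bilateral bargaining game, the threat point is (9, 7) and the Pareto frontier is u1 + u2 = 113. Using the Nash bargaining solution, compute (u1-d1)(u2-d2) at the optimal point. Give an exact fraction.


Step 1: The Nash solution splits surplus symmetrically above the disagreement point
Step 2: u1 = (total + d1 - d2)/2 = (113 + 9 - 7)/2 = 115/2
Step 3: u2 = (total - d1 + d2)/2 = (113 - 9 + 7)/2 = 111/2
Step 4: Nash product = (115/2 - 9) * (111/2 - 7)
Step 5: = 97/2 * 97/2 = 9409/4

9409/4


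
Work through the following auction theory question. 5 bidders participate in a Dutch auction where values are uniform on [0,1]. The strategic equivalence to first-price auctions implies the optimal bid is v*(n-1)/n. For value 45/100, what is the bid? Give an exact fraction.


Step 1: Dutch auctions are strategically equivalent to first-price auctions
Step 2: The equilibrium bid is b(v) = v*(n-1)/n
Step 3: b = 9/20 * 4/5
Step 4: b = 9/25

9/25


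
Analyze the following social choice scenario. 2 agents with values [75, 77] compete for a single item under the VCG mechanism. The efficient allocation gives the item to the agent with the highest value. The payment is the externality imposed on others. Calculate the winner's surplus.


Step 1: The winner is the agent with the highest value: agent 1 with value 77
Step 2: Values of other agents: [75]
Step 3: VCG payment = max of others' values = 75
Step 4: Surplus = 77 - 75 = 2

2


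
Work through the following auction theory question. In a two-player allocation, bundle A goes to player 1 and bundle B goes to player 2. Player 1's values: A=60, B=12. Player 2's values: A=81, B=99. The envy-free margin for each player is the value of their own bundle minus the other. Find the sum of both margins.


Step 1: Player 1's margin = v1(A) - v1(B) = 60 - 12 = 48
Step 2: Player 2's margin = v2(B) - v2(A) = 99 - 81 = 18
Step 3: Total margin = 48 + 18 = 66

66


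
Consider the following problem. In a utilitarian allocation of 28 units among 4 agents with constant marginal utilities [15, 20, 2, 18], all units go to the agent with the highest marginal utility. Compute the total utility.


Step 1: The marginal utilities are [15, 20, 2, 18]
Step 2: The highest marginal utility is 20
Step 3: All 28 units go to that agent
Step 4: Total utility = 20 * 28 = 560

560


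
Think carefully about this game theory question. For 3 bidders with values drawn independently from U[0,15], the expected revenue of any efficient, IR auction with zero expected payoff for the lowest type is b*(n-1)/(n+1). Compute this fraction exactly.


Step 1: By Revenue Equivalence, expected revenue = b*(n-1)/(n+1)
Step 2: Substituting n = 3, b = 15
Step 3: Revenue = 15*(3-1)/(3+1) = 15*2/4
Step 4: Revenue = 30/4 = 15/2

15/2


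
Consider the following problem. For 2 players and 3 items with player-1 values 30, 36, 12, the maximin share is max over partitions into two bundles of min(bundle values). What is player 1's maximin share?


Step 1: Item values = 30, 36, 12
Step 2: Enumerate all 2-bundle partitions and take the smaller bundle:
  Partition 1: {30} vs {36,12} -> bundles 30, 48; min = 30
  Partition 2: {36} vs {30,12} -> bundles 36, 42; min = 36
  Partition 3: {12} vs {30,36} -> bundles 12, 66; min = 12
Step 3: MMS = max(30, 36, 12) = 36

36


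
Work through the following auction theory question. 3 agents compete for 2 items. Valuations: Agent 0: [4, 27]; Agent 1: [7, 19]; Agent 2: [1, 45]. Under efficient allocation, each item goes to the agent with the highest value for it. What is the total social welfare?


Step 1: For each item, find the maximum value among all agents.
Step 2: Item 0 -> Agent 1 (value 7)
Step 3: Item 1 -> Agent 2 (value 45)
Step 4: Total welfare = 7 + 45 = 52

52


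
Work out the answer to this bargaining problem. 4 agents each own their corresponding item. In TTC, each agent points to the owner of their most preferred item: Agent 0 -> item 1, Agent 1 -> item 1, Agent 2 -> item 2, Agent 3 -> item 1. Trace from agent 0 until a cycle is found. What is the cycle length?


Step 1: Trace the pointer graph from agent 0: 0 -> 1 -> 1
Step 2: A cycle is detected when we revisit agent 1
Step 3: The cycle is: 1 -> 1
Step 4: Cycle length = 1

1


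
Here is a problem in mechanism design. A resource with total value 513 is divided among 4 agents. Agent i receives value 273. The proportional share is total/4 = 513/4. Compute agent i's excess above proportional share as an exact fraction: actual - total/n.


Step 1: Proportional share = 513/4
Step 2: Agent's actual allocation = 273
Step 3: Excess = 273 - 513/4 = 579/4

579/4


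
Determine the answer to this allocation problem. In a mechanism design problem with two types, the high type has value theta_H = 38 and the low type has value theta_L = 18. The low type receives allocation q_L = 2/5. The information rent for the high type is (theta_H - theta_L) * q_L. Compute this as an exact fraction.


Step 1: theta_H - theta_L = 38 - 18 = 20
Step 2: Information rent = (theta_H - theta_L) * q_L
Step 3: = 20 * 2/5
Step 4: = 8

8


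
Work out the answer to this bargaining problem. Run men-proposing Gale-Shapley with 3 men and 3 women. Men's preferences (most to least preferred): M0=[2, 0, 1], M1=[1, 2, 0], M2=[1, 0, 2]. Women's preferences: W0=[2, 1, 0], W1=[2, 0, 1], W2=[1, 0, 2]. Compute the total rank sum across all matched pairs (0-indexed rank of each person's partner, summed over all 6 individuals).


Step 1: Run Gale-Shapley (men propose, women hold best offer):
  M0 proposes to W2; she accepts
  M1 proposes to W1; she accepts
  M2 proposes to W1; she switches from M1
  M1 proposes to W2; she switches from M0
  M0 proposes to W0; she accepts
Step 2: Final matching: W0-M0, W1-M2, W2-M1
Step 3: 0-indexed ranks (man's rank of his match, then woman's): 1 + 2 + 0 + 0 + 1 + 0
Step 4: Total rank sum = 4

4
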